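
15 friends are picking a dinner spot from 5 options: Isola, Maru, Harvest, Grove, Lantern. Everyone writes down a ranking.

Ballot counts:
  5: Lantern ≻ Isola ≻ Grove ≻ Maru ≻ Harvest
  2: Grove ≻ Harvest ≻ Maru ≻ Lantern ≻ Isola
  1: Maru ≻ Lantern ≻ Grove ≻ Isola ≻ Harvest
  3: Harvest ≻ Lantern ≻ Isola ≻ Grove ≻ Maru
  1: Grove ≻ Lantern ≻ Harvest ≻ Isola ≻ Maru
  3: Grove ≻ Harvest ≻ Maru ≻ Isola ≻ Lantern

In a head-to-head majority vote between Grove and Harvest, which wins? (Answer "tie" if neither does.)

Ballots ranking Grove above Harvest: 5 + 2 + 1 + 1 + 3 = 12.
Ballots ranking Harvest above Grove: 15 − 12 = 3.
Grove wins the head-to-head 12–3.

Grove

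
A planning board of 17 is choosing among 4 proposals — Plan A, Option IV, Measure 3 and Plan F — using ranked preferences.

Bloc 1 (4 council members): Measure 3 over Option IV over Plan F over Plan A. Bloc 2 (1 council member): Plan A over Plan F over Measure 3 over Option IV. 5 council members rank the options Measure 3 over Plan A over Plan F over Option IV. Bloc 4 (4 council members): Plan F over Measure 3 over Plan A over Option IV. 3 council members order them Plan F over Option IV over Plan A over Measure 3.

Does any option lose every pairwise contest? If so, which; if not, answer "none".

Option IV

Pairwise majorities:
Plan A vs Option IV: Plan A preferred on 1+5+4 = 10 ballots; Plan A wins 10–7.
Plan A vs Measure 3: 4 to 13, Measure 3.
Plan A vs Plan F: Plan A preferred on 1+5 = 6 ballots; Plan F wins 11–6.
Option IV vs Measure 3: 3 to 14, Measure 3.
Option IV vs Plan F: Plan F wins 13–4.
Measure 3 vs Plan F: Measure 3 wins 9–8.
Option IV loses to every other option — it is the Condorcet loser.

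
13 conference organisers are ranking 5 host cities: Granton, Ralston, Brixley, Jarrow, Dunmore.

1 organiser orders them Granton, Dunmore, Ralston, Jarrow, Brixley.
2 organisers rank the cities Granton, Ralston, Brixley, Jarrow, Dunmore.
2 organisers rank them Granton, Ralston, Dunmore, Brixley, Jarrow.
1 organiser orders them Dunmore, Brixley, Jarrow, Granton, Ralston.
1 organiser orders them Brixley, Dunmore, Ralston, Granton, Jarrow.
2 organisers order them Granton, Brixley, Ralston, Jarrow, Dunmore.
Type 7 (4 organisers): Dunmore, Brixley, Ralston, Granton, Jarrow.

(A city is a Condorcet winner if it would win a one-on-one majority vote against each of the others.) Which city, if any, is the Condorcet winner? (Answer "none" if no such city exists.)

Check each pair by majority over 13 ballots:
Granton vs Ralston: Granton is ranked higher on 1+2+2+1+2 = 8 ballots, Ralston on 5. Granton wins 8–5.
Granton vs Brixley: 7 to 6, Granton.
Granton vs Jarrow: 12 to 1, Granton.
Granton vs Dunmore: Granton is ranked higher on 1+2+2+2 = 7 ballots, Dunmore on 6. Granton wins 7–6.
Ralston vs Brixley: 5 to 8, Brixley.
Ralston vs Jarrow: 1+2+2+1+2+4 = 12 for Ralston, 1 for Jarrow — Ralston by 12–1.
Ralston vs Dunmore: Ralston preferred on 2+2+2 = 6 ballots; Dunmore wins 7–6.
Brixley vs Jarrow: Brixley is ranked higher on 2+2+1+1+2+4 = 12 ballots, Jarrow on 1. Brixley wins 12–1.
Brixley vs Dunmore: 5 to 8, Dunmore.
Jarrow vs Dunmore: Jarrow preferred on 2+2 = 4 ballots; Dunmore wins 9–4.
Granton wins every pairwise contest, so Granton is the Condorcet winner.

Granton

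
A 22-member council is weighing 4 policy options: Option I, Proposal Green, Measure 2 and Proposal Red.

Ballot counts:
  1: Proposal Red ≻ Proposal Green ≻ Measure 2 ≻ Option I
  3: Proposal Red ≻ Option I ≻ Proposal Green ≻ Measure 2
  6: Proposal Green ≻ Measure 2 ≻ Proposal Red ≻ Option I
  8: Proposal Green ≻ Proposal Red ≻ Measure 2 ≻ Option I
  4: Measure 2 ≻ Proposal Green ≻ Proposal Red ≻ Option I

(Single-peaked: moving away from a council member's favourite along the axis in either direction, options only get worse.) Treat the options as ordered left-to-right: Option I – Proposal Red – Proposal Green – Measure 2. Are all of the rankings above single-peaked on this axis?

yes

Axis positions: Option I=1, Proposal Red=2, Proposal Green=3, Measure 2=4.
Bloc 1 (peak Proposal Red at position 2): ranking walks positions 2-3-4-1, expanding outward from the peak — single-peaked.
Bloc 2 (peak Proposal Red at position 2): ranking walks positions 2-1-3-4, expanding outward from the peak — single-peaked.
Bloc 3 (peak Proposal Green at position 3): ranking walks positions 3-4-2-1, expanding outward from the peak — single-peaked.
Bloc 4 (peak Proposal Green at position 3): ranking walks positions 3-2-4-1, expanding outward from the peak — single-peaked.
Bloc 5 (peak Measure 2 at position 4): ranking walks positions 4-3-2-1, expanding outward from the peak — single-peaked.
Every ranking is single-peaked on this axis.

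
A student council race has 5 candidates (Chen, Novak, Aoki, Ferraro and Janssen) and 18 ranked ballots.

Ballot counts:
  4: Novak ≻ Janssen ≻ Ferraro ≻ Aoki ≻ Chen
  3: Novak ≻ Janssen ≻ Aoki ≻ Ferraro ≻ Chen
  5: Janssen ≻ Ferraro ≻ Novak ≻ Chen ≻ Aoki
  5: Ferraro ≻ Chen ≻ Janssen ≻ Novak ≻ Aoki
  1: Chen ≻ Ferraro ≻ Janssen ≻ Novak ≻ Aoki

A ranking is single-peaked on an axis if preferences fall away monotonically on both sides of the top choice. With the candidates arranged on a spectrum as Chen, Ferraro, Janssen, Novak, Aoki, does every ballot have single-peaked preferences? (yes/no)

Axis positions: Chen=1, Ferraro=2, Janssen=3, Novak=4, Aoki=5.
Cluster 1 (peak Novak at position 4): ranking walks positions 4-3-2-5-1, expanding outward from the peak — single-peaked.
Cluster 2 (peak Novak at position 4): ranking walks positions 4-3-5-2-1, expanding outward from the peak — single-peaked.
Cluster 3 (peak Janssen at position 3): ranking walks positions 3-2-4-1-5, expanding outward from the peak — single-peaked.
Cluster 4 (peak Ferraro at position 2): ranking walks positions 2-1-3-4-5, expanding outward from the peak — single-peaked.
Cluster 5 (peak Chen at position 1): ranking walks positions 1-2-3-4-5, expanding outward from the peak — single-peaked.
Every ranking is single-peaked on this axis.

yes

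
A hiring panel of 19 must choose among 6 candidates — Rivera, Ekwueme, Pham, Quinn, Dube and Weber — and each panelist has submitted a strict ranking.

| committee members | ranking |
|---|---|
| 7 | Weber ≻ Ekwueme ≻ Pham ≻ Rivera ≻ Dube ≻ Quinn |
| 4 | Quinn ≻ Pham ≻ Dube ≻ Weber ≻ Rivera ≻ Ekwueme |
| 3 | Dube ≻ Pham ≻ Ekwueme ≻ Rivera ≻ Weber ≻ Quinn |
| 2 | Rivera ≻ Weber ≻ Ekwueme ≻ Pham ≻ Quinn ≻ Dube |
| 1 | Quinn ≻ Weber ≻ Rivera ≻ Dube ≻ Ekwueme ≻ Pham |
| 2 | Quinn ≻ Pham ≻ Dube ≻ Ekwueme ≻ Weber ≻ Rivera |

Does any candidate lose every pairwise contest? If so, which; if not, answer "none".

Head-to-head results (19 committee members):
Rivera vs Ekwueme: 7 to 12, Ekwueme.
Rivera vs Pham: Pham, 16–3.
Rivera vs Quinn: Rivera preferred on 7+3+2 = 12 ballots; Rivera wins 12–7.
Rivera vs Dube: 7+2+1 = 10 for Rivera, 9 for Dube — Rivera by 10–9.
Rivera vs Weber: Weber, 14–5.
Ekwueme–Pham: Ekwueme 10–9.
Ekwueme vs Quinn: Ekwueme is ranked higher on 7+3+2 = 12 ballots, Quinn on 7. Ekwueme wins 12–7.
Ekwueme vs Dube: Dube, 10–9.
Ekwueme vs Weber: 5 to 14, Weber.
Pham vs Quinn: Pham, 12–7.
Pham vs Dube: Pham wins 15–4.
Pham vs Weber: 9 to 10, Weber.
Quinn vs Dube: 4+2+1+2 = 9 for Quinn, 10 for Dube — Dube by 10–9.
Quinn vs Weber: Weber wins 12–7.
Dube vs Weber: Dube is ranked higher on 4+3+2 = 9 ballots, Weber on 10. Weber wins 10–9.
Only Quinn has no wins; Quinn is the Condorcet loser.

Quinn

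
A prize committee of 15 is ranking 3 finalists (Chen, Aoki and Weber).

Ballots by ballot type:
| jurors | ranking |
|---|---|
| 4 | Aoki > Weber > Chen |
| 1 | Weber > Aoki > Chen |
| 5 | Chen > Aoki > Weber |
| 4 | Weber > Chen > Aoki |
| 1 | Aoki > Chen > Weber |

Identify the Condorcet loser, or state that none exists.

none

Head-to-head results (15 jurors):
Chen vs Aoki: Chen is ranked higher on 5+4 = 9 ballots, Aoki on 6. Chen wins 9–6.
Chen vs Weber: Weber, 9–6.
Aoki vs Weber: 10 to 5, Aoki.
Every nominee wins at least one matchup (Chen beats Aoki; Aoki beats Weber; Weber beats Chen), so there is no Condorcet loser.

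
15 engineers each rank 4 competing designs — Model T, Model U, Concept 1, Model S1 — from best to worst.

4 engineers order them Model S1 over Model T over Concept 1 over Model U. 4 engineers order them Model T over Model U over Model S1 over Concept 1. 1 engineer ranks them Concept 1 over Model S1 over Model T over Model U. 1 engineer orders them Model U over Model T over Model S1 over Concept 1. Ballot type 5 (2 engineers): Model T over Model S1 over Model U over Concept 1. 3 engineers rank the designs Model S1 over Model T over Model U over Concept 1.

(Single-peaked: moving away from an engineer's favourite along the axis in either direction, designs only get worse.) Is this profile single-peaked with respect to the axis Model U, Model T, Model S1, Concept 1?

Axis positions: Model U=1, Model T=2, Model S1=3, Concept 1=4.
Ballot type 1 (peak Model S1 at position 3): ranking walks positions 3-2-4-1, expanding outward from the peak — single-peaked.
Ballot type 2 (peak Model T at position 2): ranking walks positions 2-1-3-4, expanding outward from the peak — single-peaked.
Ballot type 3 (peak Concept 1 at position 4): ranking walks positions 4-3-2-1, expanding outward from the peak — single-peaked.
Ballot type 4 (peak Model U at position 1): ranking walks positions 1-2-3-4, expanding outward from the peak — single-peaked.
Ballot type 5 (peak Model T at position 2): ranking walks positions 2-3-1-4, expanding outward from the peak — single-peaked.
Ballot type 6 (peak Model S1 at position 3): ranking walks positions 3-2-1-4, expanding outward from the peak — single-peaked.
Every ranking is single-peaked on this axis.

yes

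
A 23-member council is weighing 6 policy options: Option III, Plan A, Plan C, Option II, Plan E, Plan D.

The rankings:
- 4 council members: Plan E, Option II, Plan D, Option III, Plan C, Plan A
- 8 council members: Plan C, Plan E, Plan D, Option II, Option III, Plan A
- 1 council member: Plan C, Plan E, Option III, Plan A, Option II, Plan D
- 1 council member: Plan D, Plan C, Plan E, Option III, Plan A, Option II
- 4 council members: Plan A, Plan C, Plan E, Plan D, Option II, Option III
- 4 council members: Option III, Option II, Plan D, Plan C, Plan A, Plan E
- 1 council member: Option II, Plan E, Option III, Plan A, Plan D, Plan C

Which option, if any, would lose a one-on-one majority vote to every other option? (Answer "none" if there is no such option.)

Head-to-head results (23 council members):
Option III vs Plan A: Option III, 19–4.
Option III vs Plan C: Plan C, 14–9.
Option III vs Option II: 6 to 17, Option II.
Option III vs Plan E: Plan E wins 19–4.
Option III–Plan D: Plan D 17–6.
Plan A vs Plan C: Plan A is ranked higher on 4+1 = 5 ballots, Plan C on 18. Plan C wins 18–5.
Plan A vs Option II: Option II, 17–6.
Plan A vs Plan E: Plan A is ranked higher on 4+4 = 8 ballots, Plan E on 15. Plan E wins 15–8.
Plan A vs Plan D: Plan D wins 17–6.
Plan C vs Option II: Plan C is ranked higher on 8+1+1+4 = 14 ballots, Option II on 9. Plan C wins 14–9.
Plan C vs Plan E: 8+1+1+4+4 = 18 for Plan C, 5 for Plan E — Plan C by 18–5.
Plan C vs Plan D: Plan C is ranked higher on 8+1+4 = 13 ballots, Plan D on 10. Plan C wins 13–10.
Option II vs Plan E: Plan E, 18–5.
Option II–Plan D: Plan D 13–10.
Plan E vs Plan D: Plan E, 18–5.
Only Plan A has no wins; Plan A is the Condorcet loser.

Plan A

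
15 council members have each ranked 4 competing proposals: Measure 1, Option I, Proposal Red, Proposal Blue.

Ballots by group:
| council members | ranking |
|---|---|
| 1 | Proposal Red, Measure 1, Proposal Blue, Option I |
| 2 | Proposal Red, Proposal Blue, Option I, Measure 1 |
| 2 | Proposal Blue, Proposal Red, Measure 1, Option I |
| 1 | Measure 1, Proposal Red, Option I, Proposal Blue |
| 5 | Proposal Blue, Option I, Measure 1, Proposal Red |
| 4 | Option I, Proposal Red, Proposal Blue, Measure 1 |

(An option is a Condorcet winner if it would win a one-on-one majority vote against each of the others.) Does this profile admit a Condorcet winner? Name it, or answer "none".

Check each pair by majority over 15 ballots:
Measure 1 vs Option I: 4 to 11, Option I.
Measure 1 vs Proposal Red: 6 to 9, Proposal Red.
Measure 1 vs Proposal Blue: Measure 1 is ranked higher on 1+1 = 2 ballots, Proposal Blue on 13. Proposal Blue wins 13–2.
Option I vs Proposal Red: 5+4 = 9 for Option I, 6 for Proposal Red — Option I by 9–6.
Option I vs Proposal Blue: 5 to 10, Proposal Blue.
Proposal Red vs Proposal Blue: Proposal Red preferred on 1+2+1+4 = 8 ballots; Proposal Red wins 8–7.
Every option loses at least once (Measure 1 loses to Option I; Option I loses to Proposal Blue; Proposal Red loses to Option I; Proposal Blue loses to Proposal Red). The majority relation contains the cycle Option I → Proposal Red → Proposal Blue → Option I, so there is no Condorcet winner.

none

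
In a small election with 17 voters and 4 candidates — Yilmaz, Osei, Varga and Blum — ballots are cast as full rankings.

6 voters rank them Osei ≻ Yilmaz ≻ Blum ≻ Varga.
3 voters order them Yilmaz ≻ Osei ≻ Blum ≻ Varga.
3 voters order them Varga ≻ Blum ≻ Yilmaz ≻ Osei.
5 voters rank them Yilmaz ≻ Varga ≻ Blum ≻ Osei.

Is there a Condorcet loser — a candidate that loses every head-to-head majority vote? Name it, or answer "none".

Pairwise majorities:
Yilmaz vs Osei: Yilmaz preferred on 3+3+5 = 11 ballots; Yilmaz wins 11–6.
Yilmaz vs Varga: 14 to 3, Yilmaz.
Yilmaz vs Blum: Yilmaz is ranked higher on 6+3+5 = 14 ballots, Blum on 3. Yilmaz wins 14–3.
Osei vs Varga: Osei, 9–8.
Osei vs Blum: 6+3 = 9 for Osei, 8 for Blum — Osei by 9–8.
Varga vs Blum: Varga preferred on 3+5 = 8 ballots; Blum wins 9–8.
Varga is beaten in every head-to-head and is the Condorcet loser.

Varga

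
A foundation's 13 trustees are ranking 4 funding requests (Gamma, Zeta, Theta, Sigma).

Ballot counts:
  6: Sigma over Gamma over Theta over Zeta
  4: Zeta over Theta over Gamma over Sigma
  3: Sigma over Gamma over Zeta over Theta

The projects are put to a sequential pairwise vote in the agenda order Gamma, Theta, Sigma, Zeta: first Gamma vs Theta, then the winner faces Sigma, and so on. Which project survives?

Round 1: Gamma vs Theta — 9–4, Gamma advances.
Round 2: Gamma vs Sigma — 4–9, Sigma advances.
Round 3: Sigma vs Zeta — 9–4, Sigma advances.
Sigma survives the agenda.

Sigma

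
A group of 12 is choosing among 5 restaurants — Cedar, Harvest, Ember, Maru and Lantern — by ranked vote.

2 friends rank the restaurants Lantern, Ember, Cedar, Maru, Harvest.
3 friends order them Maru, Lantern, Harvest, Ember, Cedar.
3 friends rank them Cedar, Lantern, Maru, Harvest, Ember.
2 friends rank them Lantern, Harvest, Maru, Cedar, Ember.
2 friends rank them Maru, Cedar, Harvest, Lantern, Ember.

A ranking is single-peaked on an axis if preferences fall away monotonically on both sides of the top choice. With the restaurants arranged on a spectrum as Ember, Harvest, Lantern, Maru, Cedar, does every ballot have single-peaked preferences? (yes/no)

Axis positions: Ember=1, Harvest=2, Lantern=3, Maru=4, Cedar=5.
Cluster 1: ranking walks positions 3-1-5-4-2; Ember is ranked above Harvest even though Harvest lies between Ember and the peak Lantern on the axis — preferences dip and rise again. Not single-peaked.
Cluster 2 (peak Maru at position 4): ranking walks positions 4-3-2-1-5, expanding outward from the peak — single-peaked.
Cluster 3: ranking walks positions 5-3-4-2-1; Lantern is ranked above Maru even though Maru lies between Lantern and the peak Cedar on the axis — preferences dip and rise again. Not single-peaked.
Cluster 4 (peak Lantern at position 3): ranking walks positions 3-2-4-5-1, expanding outward from the peak — single-peaked.
Cluster 5: ranking walks positions 4-5-2-3-1; Harvest is ranked above Lantern even though Lantern lies between Harvest and the peak Maru on the axis — preferences dip and rise again. Not single-peaked.
Cluster 1 violates single-peakedness, so the profile is not single-peaked on this axis.

no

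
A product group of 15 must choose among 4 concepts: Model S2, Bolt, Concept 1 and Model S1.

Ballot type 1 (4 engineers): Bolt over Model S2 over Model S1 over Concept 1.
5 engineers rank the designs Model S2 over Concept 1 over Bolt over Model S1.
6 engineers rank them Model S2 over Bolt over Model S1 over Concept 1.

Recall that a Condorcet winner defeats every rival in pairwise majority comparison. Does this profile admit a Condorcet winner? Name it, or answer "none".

Model S2

Head-to-head results (15 engineers):
Model S2 vs Bolt: 5+6 = 11 for Model S2, 4 for Bolt — Model S2 by 11–4.
Model S2 vs Concept 1: 4+5+6 = 15 for Model S2, 0 for Concept 1 — Model S2 by 15–0.
Model S2 vs Model S1: Model S2 is ranked higher on 4+5+6 = 15 ballots, Model S1 on 0. Model S2 wins 15–0.
Bolt vs Concept 1: Bolt preferred on 4+6 = 10 ballots; Bolt wins 10–5.
Bolt vs Model S1: Bolt preferred on 4+5+6 = 15 ballots; Bolt wins 15–0.
Concept 1 vs Model S1: 5 to 10, Model S1.
Model S2 defeats every rival head-to-head and is the Condorcet winner.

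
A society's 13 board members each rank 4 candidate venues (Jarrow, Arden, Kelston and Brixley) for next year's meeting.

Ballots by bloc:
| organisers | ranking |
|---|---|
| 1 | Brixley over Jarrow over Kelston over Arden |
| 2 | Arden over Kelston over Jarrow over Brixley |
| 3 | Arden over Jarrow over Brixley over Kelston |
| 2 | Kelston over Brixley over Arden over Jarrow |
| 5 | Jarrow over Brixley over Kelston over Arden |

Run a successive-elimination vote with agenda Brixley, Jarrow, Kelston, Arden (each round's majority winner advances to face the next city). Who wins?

Arden

Round 1: Brixley vs Jarrow — 3–10, Jarrow advances.
Round 2: Jarrow vs Kelston — 9–4, Jarrow advances.
Round 3: Jarrow vs Arden — 6–7, Arden advances.
The agenda winner is Arden.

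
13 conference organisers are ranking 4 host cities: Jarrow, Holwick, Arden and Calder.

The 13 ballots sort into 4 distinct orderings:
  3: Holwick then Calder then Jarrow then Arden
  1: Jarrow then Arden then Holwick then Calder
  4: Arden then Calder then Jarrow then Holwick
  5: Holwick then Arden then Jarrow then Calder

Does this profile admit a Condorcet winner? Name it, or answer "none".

Check each pair by majority over 13 ballots:
Jarrow vs Holwick: Jarrow is ranked higher on 1+4 = 5 ballots, Holwick on 8. Holwick wins 8–5.
Jarrow vs Arden: 3+1 = 4 for Jarrow, 9 for Arden — Arden by 9–4.
Jarrow vs Calder: 1+5 = 6 for Jarrow, 7 for Calder — Calder by 7–6.
Holwick vs Arden: Holwick preferred on 3+5 = 8 ballots; Holwick wins 8–5.
Holwick vs Calder: 3+1+5 = 9 for Holwick, 4 for Calder — Holwick by 9–4.
Arden vs Calder: 1+4+5 = 10 for Arden, 3 for Calder — Arden by 10–3.
Holwick beats each of Jarrow, Arden, Calder — Holwick is the Condorcet winner.

Holwick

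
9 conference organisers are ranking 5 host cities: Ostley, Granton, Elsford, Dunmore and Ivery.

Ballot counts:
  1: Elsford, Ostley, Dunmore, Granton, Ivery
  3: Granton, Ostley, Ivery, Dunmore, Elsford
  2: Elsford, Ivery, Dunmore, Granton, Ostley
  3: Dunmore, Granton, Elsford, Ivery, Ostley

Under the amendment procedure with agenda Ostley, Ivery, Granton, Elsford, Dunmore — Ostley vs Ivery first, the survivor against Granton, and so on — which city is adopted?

Dunmore

Round 1: Ostley vs Ivery — 4–5, Ivery advances.
Round 2: Ivery vs Granton — 2–7, Granton advances.
Round 3: Granton vs Elsford — 6–3, Granton advances.
Round 4: Granton vs Dunmore — 3–6, Dunmore advances.
The agenda winner is Dunmore.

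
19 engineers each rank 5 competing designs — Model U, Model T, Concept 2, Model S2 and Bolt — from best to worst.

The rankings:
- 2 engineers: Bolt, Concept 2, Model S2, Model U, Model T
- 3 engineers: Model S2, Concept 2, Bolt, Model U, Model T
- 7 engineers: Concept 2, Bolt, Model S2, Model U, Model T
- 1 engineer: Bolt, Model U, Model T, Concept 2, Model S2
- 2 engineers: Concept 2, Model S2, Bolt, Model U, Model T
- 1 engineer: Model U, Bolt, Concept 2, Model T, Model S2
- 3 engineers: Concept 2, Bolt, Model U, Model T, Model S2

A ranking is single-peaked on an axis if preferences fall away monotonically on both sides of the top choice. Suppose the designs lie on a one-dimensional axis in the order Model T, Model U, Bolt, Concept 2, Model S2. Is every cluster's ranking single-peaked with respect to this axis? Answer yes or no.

Axis positions: Model T=1, Model U=2, Bolt=3, Concept 2=4, Model S2=5.
Cluster 1 (peak Bolt at position 3): ranking walks positions 3-4-5-2-1, expanding outward from the peak — single-peaked.
Cluster 2 (peak Model S2 at position 5): ranking walks positions 5-4-3-2-1, expanding outward from the peak — single-peaked.
Cluster 3 (peak Concept 2 at position 4): ranking walks positions 4-3-5-2-1, expanding outward from the peak — single-peaked.
Cluster 4 (peak Bolt at position 3): ranking walks positions 3-2-1-4-5, expanding outward from the peak — single-peaked.
Cluster 5 (peak Concept 2 at position 4): ranking walks positions 4-5-3-2-1, expanding outward from the peak — single-peaked.
Cluster 6 (peak Model U at position 2): ranking walks positions 2-3-4-1-5, expanding outward from the peak — single-peaked.
Cluster 7 (peak Concept 2 at position 4): ranking walks positions 4-3-2-1-5, expanding outward from the peak — single-peaked.
Every ranking is single-peaked on this axis.

yes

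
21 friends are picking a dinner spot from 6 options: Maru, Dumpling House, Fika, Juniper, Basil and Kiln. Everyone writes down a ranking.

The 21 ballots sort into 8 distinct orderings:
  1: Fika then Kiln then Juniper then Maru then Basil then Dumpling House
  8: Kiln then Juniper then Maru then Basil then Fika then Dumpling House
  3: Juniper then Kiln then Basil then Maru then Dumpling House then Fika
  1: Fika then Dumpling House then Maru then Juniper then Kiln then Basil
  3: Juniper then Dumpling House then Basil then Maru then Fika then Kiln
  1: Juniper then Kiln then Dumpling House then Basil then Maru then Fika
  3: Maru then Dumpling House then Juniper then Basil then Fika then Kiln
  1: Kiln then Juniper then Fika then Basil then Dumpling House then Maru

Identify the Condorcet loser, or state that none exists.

Head-to-head results (21 friends):
Maru–Dumpling House: Maru 15–6.
Maru–Fika: Maru 18–3.
Maru vs Juniper: 4 to 17, Juniper.
Maru vs Basil: 13 to 8, Maru.
Maru vs Kiln: Maru is ranked higher on 1+3+3 = 7 ballots, Kiln on 14. Kiln wins 14–7.
Dumpling House vs Fika: Dumpling House is ranked higher on 3+3+1+3 = 10 ballots, Fika on 11. Fika wins 11–10.
Dumpling House vs Juniper: 4 to 17, Juniper.
Dumpling House vs Basil: 8 to 13, Basil.
Dumpling House vs Kiln: 1+3+3 = 7 for Dumpling House, 14 for Kiln — Kiln by 14–7.
Fika vs Juniper: 2 to 19, Juniper.
Fika vs Basil: Fika preferred on 1+1+1 = 3 ballots; Basil wins 18–3.
Fika vs Kiln: 1+1+3+3 = 8 for Fika, 13 for Kiln — Kiln by 13–8.
Juniper–Basil: Juniper 21–0.
Juniper vs Kiln: Juniper is ranked higher on 3+1+3+1+3 = 11 ballots, Kiln on 10. Juniper wins 11–10.
Basil–Kiln: Kiln 15–6.
Only Dumpling House has no wins; Dumpling House is the Condorcet loser.

Dumpling House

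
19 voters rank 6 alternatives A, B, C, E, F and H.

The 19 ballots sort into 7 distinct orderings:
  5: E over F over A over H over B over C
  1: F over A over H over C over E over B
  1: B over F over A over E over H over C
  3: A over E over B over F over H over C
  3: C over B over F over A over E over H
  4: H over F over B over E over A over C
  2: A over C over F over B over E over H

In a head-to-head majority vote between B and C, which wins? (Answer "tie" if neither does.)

Ballots ranking B above C: 5 + 1 + 3 + 4 = 13.
Ballots ranking C above B: 19 − 13 = 6.
B wins the head-to-head 13–6.

B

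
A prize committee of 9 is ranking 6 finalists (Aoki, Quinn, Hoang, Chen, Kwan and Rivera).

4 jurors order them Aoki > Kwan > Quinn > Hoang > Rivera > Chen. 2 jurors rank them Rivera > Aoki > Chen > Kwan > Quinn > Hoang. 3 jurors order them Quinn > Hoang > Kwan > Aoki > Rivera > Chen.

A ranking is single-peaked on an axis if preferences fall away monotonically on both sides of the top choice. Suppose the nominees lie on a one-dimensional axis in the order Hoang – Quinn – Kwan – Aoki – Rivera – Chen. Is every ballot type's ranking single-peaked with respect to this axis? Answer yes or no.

Axis positions: Hoang=1, Quinn=2, Kwan=3, Aoki=4, Rivera=5, Chen=6.
Ballot type 1 (peak Aoki at position 4): ranking walks positions 4-3-2-1-5-6, expanding outward from the peak — single-peaked.
Ballot type 2 (peak Rivera at position 5): ranking walks positions 5-4-6-3-2-1, expanding outward from the peak — single-peaked.
Ballot type 3 (peak Quinn at position 2): ranking walks positions 2-1-3-4-5-6, expanding outward from the peak — single-peaked.
Every ranking is single-peaked on this axis.

yes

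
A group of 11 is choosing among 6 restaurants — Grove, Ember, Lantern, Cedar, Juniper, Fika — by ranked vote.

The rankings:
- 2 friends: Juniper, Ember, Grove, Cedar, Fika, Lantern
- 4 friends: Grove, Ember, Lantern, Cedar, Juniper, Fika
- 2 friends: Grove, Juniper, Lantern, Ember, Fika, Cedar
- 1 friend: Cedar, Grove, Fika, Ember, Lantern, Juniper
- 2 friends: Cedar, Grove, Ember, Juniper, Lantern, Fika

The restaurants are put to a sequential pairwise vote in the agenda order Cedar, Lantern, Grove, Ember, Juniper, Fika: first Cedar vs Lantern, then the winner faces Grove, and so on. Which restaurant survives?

Round 1: Cedar vs Lantern — 5–6, Lantern advances.
Round 2: Lantern vs Grove — 0–11, Grove advances.
Round 3: Grove vs Ember — 9–2, Grove advances.
Round 4: Grove vs Juniper — 9–2, Grove advances.
Round 5: Grove vs Fika — 11–0, Grove advances.
Grove survives the agenda.

Grove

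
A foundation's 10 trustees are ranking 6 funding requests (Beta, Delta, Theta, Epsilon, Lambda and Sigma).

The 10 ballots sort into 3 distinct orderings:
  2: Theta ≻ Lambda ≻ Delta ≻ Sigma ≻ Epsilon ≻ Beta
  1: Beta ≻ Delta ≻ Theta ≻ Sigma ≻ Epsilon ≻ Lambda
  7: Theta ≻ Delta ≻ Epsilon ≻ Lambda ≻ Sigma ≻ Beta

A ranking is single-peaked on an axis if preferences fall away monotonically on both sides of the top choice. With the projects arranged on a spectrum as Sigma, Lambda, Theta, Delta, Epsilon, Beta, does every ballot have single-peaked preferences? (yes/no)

no

Axis positions: Sigma=1, Lambda=2, Theta=3, Delta=4, Epsilon=5, Beta=6.
Type 1 (peak Theta at position 3): ranking walks positions 3-2-4-1-5-6, expanding outward from the peak — single-peaked.
Type 2: ranking walks positions 6-4-3-1-5-2; Delta is ranked above Epsilon even though Epsilon lies between Delta and the peak Beta on the axis — preferences dip and rise again. Not single-peaked.
Type 3 (peak Theta at position 3): ranking walks positions 3-4-5-2-1-6, expanding outward from the peak — single-peaked.
Type 2 violates single-peakedness, so the profile is not single-peaked on this axis.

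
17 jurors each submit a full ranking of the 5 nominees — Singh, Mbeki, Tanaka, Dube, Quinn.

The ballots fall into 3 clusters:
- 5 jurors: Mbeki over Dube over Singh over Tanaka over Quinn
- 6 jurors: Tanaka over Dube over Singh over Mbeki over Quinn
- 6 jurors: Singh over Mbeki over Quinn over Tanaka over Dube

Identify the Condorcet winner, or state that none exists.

none

Head-to-head results (17 jurors):
Singh vs Mbeki: Singh, 12–5.
Singh vs Tanaka: Singh wins 11–6.
Singh vs Dube: Dube wins 11–6.
Singh vs Quinn: Singh wins 17–0.
Mbeki vs Tanaka: Mbeki, 11–6.
Mbeki vs Dube: Mbeki, 11–6.
Mbeki–Quinn: Mbeki 17–0.
Tanaka vs Dube: Tanaka, 12–5.
Tanaka vs Quinn: Tanaka wins 11–6.
Dube–Quinn: Dube 11–6.
No nominee is unbeaten: Singh loses to Dube; Mbeki loses to Singh; Tanaka loses to Singh; Dube loses to Mbeki; Quinn loses to Singh. In particular Singh beats Mbeki beats Dube beats Singh is a majority cycle — no Condorcet winner exists.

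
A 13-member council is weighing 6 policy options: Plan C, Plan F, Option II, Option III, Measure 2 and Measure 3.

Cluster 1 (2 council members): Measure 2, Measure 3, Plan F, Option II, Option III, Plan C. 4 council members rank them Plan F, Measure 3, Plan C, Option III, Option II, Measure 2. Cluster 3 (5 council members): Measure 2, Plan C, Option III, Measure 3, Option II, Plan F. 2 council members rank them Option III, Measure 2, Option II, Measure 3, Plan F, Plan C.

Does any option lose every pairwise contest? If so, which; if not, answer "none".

Pairwise majorities:
Plan C vs Plan F: 5 for Plan C, 8 for Plan F — Plan F by 8–5.
Plan C vs Option II: Plan C wins 9–4.
Plan C vs Option III: Plan C, 9–4.
Plan C vs Measure 2: Plan C is ranked higher on 4 ballots, Measure 2 on 9. Measure 2 wins 9–4.
Plan C vs Measure 3: Measure 3, 8–5.
Plan F vs Option II: Option II wins 7–6.
Plan F vs Option III: 2+4 = 6 for Plan F, 7 for Option III — Option III by 7–6.
Plan F vs Measure 2: Measure 2 wins 9–4.
Plan F vs Measure 3: Plan F preferred on 4 ballots; Measure 3 wins 9–4.
Option II vs Option III: Option II preferred on 2 ballots; Option III wins 11–2.
Option II–Measure 2: Measure 2 9–4.
Option II vs Measure 3: Measure 3 wins 11–2.
Option III vs Measure 2: 4+2 = 6 for Option III, 7 for Measure 2 — Measure 2 by 7–6.
Option III vs Measure 3: Option III, 7–6.
Measure 2 vs Measure 3: Measure 2 wins 9–4.
Every option wins at least one matchup (Plan C beats Option II; Plan F beats Plan C; Option II beats Plan F; Option III beats Plan F; Measure 2 beats Plan C; Measure 3 beats Plan C), so there is no Condorcet loser.

none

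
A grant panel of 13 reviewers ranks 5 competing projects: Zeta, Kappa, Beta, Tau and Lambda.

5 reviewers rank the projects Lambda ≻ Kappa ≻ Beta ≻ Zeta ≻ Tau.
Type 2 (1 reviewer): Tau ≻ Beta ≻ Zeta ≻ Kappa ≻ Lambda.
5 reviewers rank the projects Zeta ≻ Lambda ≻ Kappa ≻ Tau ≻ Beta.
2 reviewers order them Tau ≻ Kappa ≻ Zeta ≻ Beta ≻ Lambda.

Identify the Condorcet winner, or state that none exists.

Head-to-head results (13 reviewers):
Zeta vs Kappa: 1+5 = 6 for Zeta, 7 for Kappa — Kappa by 7–6.
Zeta vs Beta: Zeta, 7–6.
Zeta–Tau: Zeta 10–3.
Zeta vs Lambda: 1+5+2 = 8 for Zeta, 5 for Lambda — Zeta by 8–5.
Kappa vs Beta: Kappa, 12–1.
Kappa vs Tau: Kappa, 10–3.
Kappa–Lambda: Lambda 10–3.
Beta–Tau: Tau 8–5.
Beta vs Lambda: 1+2 = 3 for Beta, 10 for Lambda — Lambda by 10–3.
Tau vs Lambda: 1+2 = 3 for Tau, 10 for Lambda — Lambda by 10–3.
Each project drops at least one matchup (Zeta loses to Kappa; Kappa loses to Lambda; Beta loses to Zeta; Tau loses to Zeta; Lambda loses to Zeta); the cycle Zeta beats Lambda beats Kappa beats Zeta rules out a Condorcet winner.

none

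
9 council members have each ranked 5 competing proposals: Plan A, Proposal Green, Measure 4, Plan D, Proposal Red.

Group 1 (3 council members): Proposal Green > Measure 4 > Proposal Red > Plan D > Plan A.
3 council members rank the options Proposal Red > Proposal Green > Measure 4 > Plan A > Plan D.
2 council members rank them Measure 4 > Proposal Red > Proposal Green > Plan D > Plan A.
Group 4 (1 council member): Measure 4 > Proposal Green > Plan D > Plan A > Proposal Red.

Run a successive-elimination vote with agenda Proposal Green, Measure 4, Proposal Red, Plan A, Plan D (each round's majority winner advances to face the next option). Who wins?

Round 1: Proposal Green vs Measure 4 — 6–3, Proposal Green advances.
Round 2: Proposal Green vs Proposal Red — 4–5, Proposal Red advances.
Round 3: Proposal Red vs Plan A — 8–1, Proposal Red advances.
Round 4: Proposal Red vs Plan D — 8–1, Proposal Red advances.
The agenda winner is Proposal Red.

Proposal Red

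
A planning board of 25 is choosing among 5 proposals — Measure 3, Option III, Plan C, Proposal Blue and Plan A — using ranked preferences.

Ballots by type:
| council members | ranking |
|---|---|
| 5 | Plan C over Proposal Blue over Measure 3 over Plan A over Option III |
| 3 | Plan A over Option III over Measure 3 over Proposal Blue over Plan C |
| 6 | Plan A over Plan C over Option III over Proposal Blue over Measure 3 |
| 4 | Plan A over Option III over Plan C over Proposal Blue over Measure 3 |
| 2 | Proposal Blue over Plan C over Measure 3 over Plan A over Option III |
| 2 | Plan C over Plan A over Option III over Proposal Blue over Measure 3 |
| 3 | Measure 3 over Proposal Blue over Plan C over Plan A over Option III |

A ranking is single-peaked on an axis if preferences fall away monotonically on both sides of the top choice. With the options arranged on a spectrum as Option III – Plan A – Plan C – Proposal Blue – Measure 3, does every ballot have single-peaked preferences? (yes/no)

Axis positions: Option III=1, Plan A=2, Plan C=3, Proposal Blue=4, Measure 3=5.
Type 1 (peak Plan C at position 3): ranking walks positions 3-4-5-2-1, expanding outward from the peak — single-peaked.
Type 2: ranking walks positions 2-1-5-4-3; Measure 3 is ranked above Plan C even though Plan C lies between Measure 3 and the peak Plan A on the axis — preferences dip and rise again. Not single-peaked.
Type 3 (peak Plan A at position 2): ranking walks positions 2-3-1-4-5, expanding outward from the peak — single-peaked.
Type 4 (peak Plan A at position 2): ranking walks positions 2-1-3-4-5, expanding outward from the peak — single-peaked.
Type 5 (peak Proposal Blue at position 4): ranking walks positions 4-3-5-2-1, expanding outward from the peak — single-peaked.
Type 6 (peak Plan C at position 3): ranking walks positions 3-2-1-4-5, expanding outward from the peak — single-peaked.
Type 7 (peak Measure 3 at position 5): ranking walks positions 5-4-3-2-1, expanding outward from the peak — single-peaked.
Type 2 violates single-peakedness, so the profile is not single-peaked on this axis.

no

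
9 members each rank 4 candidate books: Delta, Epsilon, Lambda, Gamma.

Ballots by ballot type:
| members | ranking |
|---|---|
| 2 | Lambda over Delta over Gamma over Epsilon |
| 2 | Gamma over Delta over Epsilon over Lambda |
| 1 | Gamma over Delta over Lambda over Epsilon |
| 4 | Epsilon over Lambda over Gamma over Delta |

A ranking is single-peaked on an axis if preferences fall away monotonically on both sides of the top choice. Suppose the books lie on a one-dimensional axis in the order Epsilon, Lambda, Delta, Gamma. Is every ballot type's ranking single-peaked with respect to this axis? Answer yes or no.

Axis positions: Epsilon=1, Lambda=2, Delta=3, Gamma=4.
Ballot type 1 (peak Lambda at position 2): ranking walks positions 2-3-4-1, expanding outward from the peak — single-peaked.
Ballot type 2: ranking walks positions 4-3-1-2; Epsilon is ranked above Lambda even though Lambda lies between Epsilon and the peak Gamma on the axis — preferences dip and rise again. Not single-peaked.
Ballot type 3 (peak Gamma at position 4): ranking walks positions 4-3-2-1, expanding outward from the peak — single-peaked.
Ballot type 4: ranking walks positions 1-2-4-3; Gamma is ranked above Delta even though Delta lies between Gamma and the peak Epsilon on the axis — preferences dip and rise again. Not single-peaked.
Ballot type 2 violates single-peakedness, so the profile is not single-peaked on this axis.

no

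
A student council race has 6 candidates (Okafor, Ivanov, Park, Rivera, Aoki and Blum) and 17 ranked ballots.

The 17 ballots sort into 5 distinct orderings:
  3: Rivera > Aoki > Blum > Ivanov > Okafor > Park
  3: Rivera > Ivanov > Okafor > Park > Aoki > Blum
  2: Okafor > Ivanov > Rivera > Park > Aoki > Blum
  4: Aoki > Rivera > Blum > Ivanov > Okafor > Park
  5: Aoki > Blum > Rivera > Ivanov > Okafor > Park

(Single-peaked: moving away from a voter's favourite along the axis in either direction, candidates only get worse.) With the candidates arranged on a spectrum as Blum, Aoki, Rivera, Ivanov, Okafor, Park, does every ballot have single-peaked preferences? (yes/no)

Axis positions: Blum=1, Aoki=2, Rivera=3, Ivanov=4, Okafor=5, Park=6.
Faction 1 (peak Rivera at position 3): ranking walks positions 3-2-1-4-5-6, expanding outward from the peak — single-peaked.
Faction 2 (peak Rivera at position 3): ranking walks positions 3-4-5-6-2-1, expanding outward from the peak — single-peaked.
Faction 3 (peak Okafor at position 5): ranking walks positions 5-4-3-6-2-1, expanding outward from the peak — single-peaked.
Faction 4 (peak Aoki at position 2): ranking walks positions 2-3-1-4-5-6, expanding outward from the peak — single-peaked.
Faction 5 (peak Aoki at position 2): ranking walks positions 2-1-3-4-5-6, expanding outward from the peak — single-peaked.
Every ranking is single-peaked on this axis.

yes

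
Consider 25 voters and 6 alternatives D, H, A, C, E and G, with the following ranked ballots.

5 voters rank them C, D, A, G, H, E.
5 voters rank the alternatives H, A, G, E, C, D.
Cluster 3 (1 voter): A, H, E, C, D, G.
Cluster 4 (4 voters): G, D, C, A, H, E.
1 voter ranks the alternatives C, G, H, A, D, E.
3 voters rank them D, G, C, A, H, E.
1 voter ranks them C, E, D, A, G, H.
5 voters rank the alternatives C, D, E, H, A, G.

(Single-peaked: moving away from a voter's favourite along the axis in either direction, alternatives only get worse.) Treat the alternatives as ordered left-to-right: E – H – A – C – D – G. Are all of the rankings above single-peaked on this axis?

Axis positions: E=1, H=2, A=3, C=4, D=5, G=6.
Cluster 1 (peak C at position 4): ranking walks positions 4-5-3-6-2-1, expanding outward from the peak — single-peaked.
Cluster 2: ranking walks positions 2-3-6-1-4-5; G is ranked above C even though C lies between G and the peak H on the axis — preferences dip and rise again. Not single-peaked.
Cluster 3 (peak A at position 3): ranking walks positions 3-2-1-4-5-6, expanding outward from the peak — single-peaked.
Cluster 4 (peak G at position 6): ranking walks positions 6-5-4-3-2-1, expanding outward from the peak — single-peaked.
Cluster 5: ranking walks positions 4-6-2-3-5-1; G is ranked above D even though D lies between G and the peak C on the axis — preferences dip and rise again. Not single-peaked.
Cluster 6 (peak D at position 5): ranking walks positions 5-6-4-3-2-1, expanding outward from the peak — single-peaked.
Cluster 7: ranking walks positions 4-1-5-3-6-2; E is ranked above A even though A lies between E and the peak C on the axis — preferences dip and rise again. Not single-peaked.
Cluster 8: ranking walks positions 4-5-1-2-3-6; E is ranked above A even though A lies between E and the peak C on the axis — preferences dip and rise again. Not single-peaked.
Cluster 2 violates single-peakedness, so the profile is not single-peaked on this axis.

no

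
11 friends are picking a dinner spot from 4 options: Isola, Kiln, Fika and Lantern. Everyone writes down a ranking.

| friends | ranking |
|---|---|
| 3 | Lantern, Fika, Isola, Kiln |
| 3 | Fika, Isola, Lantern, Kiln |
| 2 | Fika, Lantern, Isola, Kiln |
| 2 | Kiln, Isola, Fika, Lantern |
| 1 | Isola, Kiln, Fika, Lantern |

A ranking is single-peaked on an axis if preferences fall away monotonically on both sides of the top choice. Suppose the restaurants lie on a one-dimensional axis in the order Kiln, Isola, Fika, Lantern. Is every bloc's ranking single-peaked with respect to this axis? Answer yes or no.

Axis positions: Kiln=1, Isola=2, Fika=3, Lantern=4.
Bloc 1 (peak Lantern at position 4): ranking walks positions 4-3-2-1, expanding outward from the peak — single-peaked.
Bloc 2 (peak Fika at position 3): ranking walks positions 3-2-4-1, expanding outward from the peak — single-peaked.
Bloc 3 (peak Fika at position 3): ranking walks positions 3-4-2-1, expanding outward from the peak — single-peaked.
Bloc 4 (peak Kiln at position 1): ranking walks positions 1-2-3-4, expanding outward from the peak — single-peaked.
Bloc 5 (peak Isola at position 2): ranking walks positions 2-1-3-4, expanding outward from the peak — single-peaked.
Every ranking is single-peaked on this axis.

yes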